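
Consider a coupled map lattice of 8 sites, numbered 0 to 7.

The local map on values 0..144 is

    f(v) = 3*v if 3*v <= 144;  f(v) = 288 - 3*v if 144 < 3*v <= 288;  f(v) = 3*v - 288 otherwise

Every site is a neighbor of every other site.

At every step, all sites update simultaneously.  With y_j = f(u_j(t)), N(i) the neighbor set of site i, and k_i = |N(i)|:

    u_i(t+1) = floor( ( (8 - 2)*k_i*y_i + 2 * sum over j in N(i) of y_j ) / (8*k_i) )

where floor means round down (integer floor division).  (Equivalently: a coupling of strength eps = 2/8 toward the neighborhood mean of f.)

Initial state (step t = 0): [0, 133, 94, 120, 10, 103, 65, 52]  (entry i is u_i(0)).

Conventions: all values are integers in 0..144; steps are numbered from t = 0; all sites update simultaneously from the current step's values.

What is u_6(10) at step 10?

Answer: u_6(10) = 85

Derivation:
t=0: [0, 133, 94, 120, 10, 103, 65, 52]
t=1: [16, 95, 20, 68, 38, 31, 83, 110]
t=2: [51, 19, 60, 77, 98, 83, 45, 47]
t=3: [120, 64, 101, 64, 28, 52, 120, 124]
t=4: [74, 91, 33, 91, 83, 117, 74, 83]
t=5: [61, 25, 85, 25, 42, 59, 61, 42]
t=6: [102, 80, 50, 80, 117, 106, 102, 117]
t=7: [28, 49, 113, 49, 60, 36, 28, 60]
t=8: [89, 130, 65, 130, 106, 106, 89, 106]
t=9: [30, 88, 81, 88, 36, 36, 30, 36]
t=10: [85, 38, 53, 38, 98, 98, 85, 98]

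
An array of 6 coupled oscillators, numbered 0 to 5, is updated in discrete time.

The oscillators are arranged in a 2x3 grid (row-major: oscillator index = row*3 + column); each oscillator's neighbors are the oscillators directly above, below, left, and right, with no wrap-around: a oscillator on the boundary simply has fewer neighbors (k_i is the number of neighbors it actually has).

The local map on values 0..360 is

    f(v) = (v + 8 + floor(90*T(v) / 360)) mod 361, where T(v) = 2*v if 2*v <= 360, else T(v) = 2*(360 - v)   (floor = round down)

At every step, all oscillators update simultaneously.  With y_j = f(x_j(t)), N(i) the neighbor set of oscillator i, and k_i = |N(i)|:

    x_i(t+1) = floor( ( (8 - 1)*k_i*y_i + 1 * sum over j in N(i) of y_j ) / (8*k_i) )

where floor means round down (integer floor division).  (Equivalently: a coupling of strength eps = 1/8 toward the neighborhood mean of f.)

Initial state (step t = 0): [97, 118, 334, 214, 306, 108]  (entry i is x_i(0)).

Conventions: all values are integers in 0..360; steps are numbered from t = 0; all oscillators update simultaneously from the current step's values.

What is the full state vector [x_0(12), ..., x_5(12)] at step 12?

Answer: [334, 334, 346, 112, 335, 291]

Derivation:
t=0: [97, 118, 334, 214, 306, 108]
t=1: [163, 197, 332, 289, 325, 192]
t=2: [259, 290, 345, 328, 343, 292]
t=3: [320, 334, 356, 350, 356, 337]
t=4: [326, 325, 48, 23, 34, 312]
t=5: [331, 326, 113, 62, 82, 309]
t=6: [337, 334, 198, 118, 147, 318]
t=7: [345, 346, 295, 198, 236, 335]
t=8: [332, 41, 315, 292, 294, 350]
t=9: [334, 103, 306, 335, 310, 44]
t=10: [342, 185, 313, 354, 324, 107]
t=11: [331, 288, 329, 47, 325, 190]
t=12: [334, 334, 346, 112, 335, 291]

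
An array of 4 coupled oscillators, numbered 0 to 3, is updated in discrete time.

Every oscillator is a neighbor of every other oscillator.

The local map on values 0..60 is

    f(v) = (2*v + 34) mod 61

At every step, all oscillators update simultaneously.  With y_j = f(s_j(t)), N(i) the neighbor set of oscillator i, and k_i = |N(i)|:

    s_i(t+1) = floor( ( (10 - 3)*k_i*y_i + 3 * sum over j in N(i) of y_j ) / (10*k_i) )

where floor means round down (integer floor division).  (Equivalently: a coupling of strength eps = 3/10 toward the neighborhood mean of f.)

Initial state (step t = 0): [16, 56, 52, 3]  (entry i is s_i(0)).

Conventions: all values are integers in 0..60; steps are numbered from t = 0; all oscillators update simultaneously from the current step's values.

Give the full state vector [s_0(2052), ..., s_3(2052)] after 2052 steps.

Answer: [15, 15, 48, 48]
Key observation: The state at step 39, [48, 48, 15, 15], reappears at step 45: the system is in a cycle of period 6 from step 39 on.  Therefore the state at step 2052 equals the state at step 39 + ((2052 - 39) mod 6) = 42, which is [15, 15, 48, 48].

Derivation:
t=0: [16, 56, 52, 3]
t=1: [11, 22, 18, 32]
t=2: [45, 22, 17, 34]
t=3: [7, 16, 10, 31]
t=4: [43, 17, 46, 35]
t=5: [46, 15, 13, 37]
t=6: [13, 13, 47, 39]
t=7: [53, 53, 21, 48]
t=8: [16, 16, 14, 10]
t=9: [9, 9, 7, 38]
t=10: [51, 51, 48, 49]
t=11: [13, 13, 9, 10]
t=12: [58, 58, 53, 55]
t=13: [26, 26, 20, 22]
t=14: [23, 23, 15, 18]
t=15: [16, 16, 6, 10]
t=16: [14, 14, 38, 43]
t=17: [11, 11, 40, 46]
t=18: [50, 50, 48, 19]
t=19: [11, 11, 9, 10]
t=20: [55, 55, 53, 54]
t=21: [21, 21, 19, 20]
t=22: [14, 14, 12, 13]
t=23: [12, 12, 46, 48]
t=24: [47, 47, 15, 17]
t=25: [5, 5, 4, 6]
t=26: [44, 44, 42, 45]
t=27: [5, 5, 40, 7]
t=28: [45, 45, 50, 47]
t=29: [3, 3, 9, 5]
t=30: [41, 41, 48, 44]
t=31: [44, 44, 16, 11]
t=32: [6, 6, 9, 39]
t=33: [47, 47, 50, 50]
t=34: [7, 7, 10, 10]
t=35: [49, 49, 52, 52]
t=36: [11, 11, 14, 14]
t=37: [45, 45, 12, 12]
t=38: [13, 13, 46, 46]
t=39: [48, 48, 15, 15]
t=40: [7, 7, 4, 4]
t=41: [46, 46, 43, 43]
t=42: [15, 15, 48, 48]
t=43: [4, 4, 7, 7]
t=44: [43, 43, 46, 46]
t=45: [48, 48, 15, 15]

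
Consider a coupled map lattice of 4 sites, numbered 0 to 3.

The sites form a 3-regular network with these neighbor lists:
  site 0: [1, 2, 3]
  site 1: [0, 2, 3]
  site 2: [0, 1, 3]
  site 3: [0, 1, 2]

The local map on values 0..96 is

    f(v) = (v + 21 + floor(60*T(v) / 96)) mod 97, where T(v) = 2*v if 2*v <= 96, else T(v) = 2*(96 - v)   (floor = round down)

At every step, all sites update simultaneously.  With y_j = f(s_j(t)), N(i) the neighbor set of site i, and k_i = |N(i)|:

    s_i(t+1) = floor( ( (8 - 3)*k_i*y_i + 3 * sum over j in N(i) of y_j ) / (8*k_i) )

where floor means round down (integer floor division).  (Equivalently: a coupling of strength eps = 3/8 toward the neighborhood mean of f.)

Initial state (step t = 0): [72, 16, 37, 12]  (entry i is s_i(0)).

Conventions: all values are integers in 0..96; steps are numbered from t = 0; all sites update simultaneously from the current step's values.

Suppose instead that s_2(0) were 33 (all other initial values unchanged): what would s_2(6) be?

Answer: s_2(6) = 25
Key observation: This trace re-runs the system from the modified initial state.

Derivation:
t=0: [72, 16, 33, 12]
t=1: [41, 56, 75, 52]
t=2: [20, 27, 25, 28]
t=3: [71, 79, 77, 80]
t=4: [25, 24, 24, 24]
t=5: [76, 75, 75, 75]
t=6: [25, 25, 25, 25]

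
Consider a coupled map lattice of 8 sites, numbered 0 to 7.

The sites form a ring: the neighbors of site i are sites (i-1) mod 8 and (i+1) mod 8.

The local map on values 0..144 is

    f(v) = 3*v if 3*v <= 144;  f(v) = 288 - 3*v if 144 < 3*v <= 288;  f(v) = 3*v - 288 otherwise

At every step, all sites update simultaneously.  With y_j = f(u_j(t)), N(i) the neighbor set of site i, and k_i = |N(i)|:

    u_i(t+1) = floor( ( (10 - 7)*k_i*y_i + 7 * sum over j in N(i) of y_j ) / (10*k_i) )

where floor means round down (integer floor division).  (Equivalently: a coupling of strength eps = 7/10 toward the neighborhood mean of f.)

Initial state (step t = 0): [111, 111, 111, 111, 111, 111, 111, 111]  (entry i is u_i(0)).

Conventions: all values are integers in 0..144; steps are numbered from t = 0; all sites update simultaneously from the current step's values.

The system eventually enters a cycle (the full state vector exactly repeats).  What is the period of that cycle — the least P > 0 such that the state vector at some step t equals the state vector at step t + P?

Answer: 8
Key observation: The state at step 1, [45, 45, 45, 45, 45, 45, 45, 45], reappears at step 9 — and no state repeats earlier — so the cycle the system enters has period 8.

Derivation:
t=0: [111, 111, 111, 111, 111, 111, 111, 111]
t=1: [45, 45, 45, 45, 45, 45, 45, 45]
t=2: [135, 135, 135, 135, 135, 135, 135, 135]
t=3: [117, 117, 117, 117, 117, 117, 117, 117]
t=4: [63, 63, 63, 63, 63, 63, 63, 63]
t=5: [99, 99, 99, 99, 99, 99, 99, 99]
t=6: [9, 9, 9, 9, 9, 9, 9, 9]
t=7: [27, 27, 27, 27, 27, 27, 27, 27]
t=8: [81, 81, 81, 81, 81, 81, 81, 81]
t=9: [45, 45, 45, 45, 45, 45, 45, 45]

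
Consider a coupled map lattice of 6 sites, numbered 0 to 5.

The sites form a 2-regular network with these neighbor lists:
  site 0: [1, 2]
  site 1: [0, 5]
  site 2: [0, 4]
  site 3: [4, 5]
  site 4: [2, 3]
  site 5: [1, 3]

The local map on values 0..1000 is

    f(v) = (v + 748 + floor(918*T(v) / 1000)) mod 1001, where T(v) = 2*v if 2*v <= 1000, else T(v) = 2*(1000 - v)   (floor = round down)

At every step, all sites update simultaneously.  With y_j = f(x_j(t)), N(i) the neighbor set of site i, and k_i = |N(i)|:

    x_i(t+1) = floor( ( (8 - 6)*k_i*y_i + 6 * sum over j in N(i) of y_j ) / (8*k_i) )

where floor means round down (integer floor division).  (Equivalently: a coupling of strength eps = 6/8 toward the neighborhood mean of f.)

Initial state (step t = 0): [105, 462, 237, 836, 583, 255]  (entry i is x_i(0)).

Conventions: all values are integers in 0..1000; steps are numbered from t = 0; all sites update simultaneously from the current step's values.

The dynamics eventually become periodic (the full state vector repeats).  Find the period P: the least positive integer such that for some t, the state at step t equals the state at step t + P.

Answer: 2
Key observation: The state at step 18, [864, 864, 864, 864, 864, 864], reappears at step 20 — and no state repeats earlier — so the cycle the system enters has period 2.

Derivation:
t=0: [105, 462, 237, 836, 583, 255]
t=1: [189, 206, 156, 432, 512, 470]
t=2: [265, 218, 210, 329, 473, 508]
t=3: [389, 336, 304, 261, 405, 431]
t=4: [703, 856, 806, 820, 634, 687]
t=5: [914, 592, 619, 246, 690, 663]
t=6: [261, 338, 324, 123, 191, 205]
t=7: [635, 481, 456, 254, 357, 382]
t=8: [68, 357, 313, 712, 379, 423]
t=9: [757, 897, 818, 909, 813, 891]
t=10: [887, 878, 919, 858, 871, 830]
t=11: [833, 860, 839, 869, 843, 864]
t=12: [875, 870, 881, 865, 870, 860]
t=13: [850, 856, 851, 859, 853, 858]
t=14: [869, 868, 870, 866, 867, 865]
t=15: [856, 857, 856, 858, 857, 858]
t=16: [866, 866, 866, 865, 866, 865]
t=17: [859, 859, 859, 859, 859, 859]
t=18: [864, 864, 864, 864, 864, 864]
t=19: [860, 860, 860, 860, 860, 860]
t=20: [864, 864, 864, 864, 864, 864]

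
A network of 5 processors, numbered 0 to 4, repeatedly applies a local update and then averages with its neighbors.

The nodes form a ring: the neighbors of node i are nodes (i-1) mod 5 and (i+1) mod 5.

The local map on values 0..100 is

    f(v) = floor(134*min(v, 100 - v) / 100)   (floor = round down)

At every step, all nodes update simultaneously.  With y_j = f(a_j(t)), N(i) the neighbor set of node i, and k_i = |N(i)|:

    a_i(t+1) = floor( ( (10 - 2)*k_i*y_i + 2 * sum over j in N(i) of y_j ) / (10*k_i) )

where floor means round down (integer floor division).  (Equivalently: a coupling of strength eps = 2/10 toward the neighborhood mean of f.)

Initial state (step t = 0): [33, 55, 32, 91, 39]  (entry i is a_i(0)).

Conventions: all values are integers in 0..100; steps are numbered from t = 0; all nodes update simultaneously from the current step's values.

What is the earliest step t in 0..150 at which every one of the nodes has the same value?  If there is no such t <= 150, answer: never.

Answer: never
Key observation: The state at step 8 reappears at step 12 — the system is in a cycle of period 4 from step 8 on.  No step 0..12 is synchronized, and the cycle repeats forever, so no step up to 150 (or ever) has all nodes equal.

Derivation:
t=0: [33, 55, 32, 91, 39]  (not all equal)
t=1: [46, 56, 40, 19, 47]  (not all equal)
t=2: [60, 57, 50, 31, 58]  (not all equal)
t=3: [53, 57, 63, 45, 54]  (not all equal)
t=4: [61, 56, 50, 59, 61]  (not all equal)
t=5: [52, 58, 64, 55, 52]  (not all equal)
t=6: [63, 56, 50, 59, 63]  (not all equal)
t=7: [49, 58, 64, 54, 49]  (not all equal)
t=8: [64, 56, 50, 60, 64]  (not all equal)
t=9: [49, 57, 64, 53, 48]  (not all equal)
t=10: [64, 56, 50, 60, 63]  (not all equal)
t=11: [49, 57, 64, 54, 49]  (not all equal)
t=12: [64, 56, 50, 60, 64]  (not all equal)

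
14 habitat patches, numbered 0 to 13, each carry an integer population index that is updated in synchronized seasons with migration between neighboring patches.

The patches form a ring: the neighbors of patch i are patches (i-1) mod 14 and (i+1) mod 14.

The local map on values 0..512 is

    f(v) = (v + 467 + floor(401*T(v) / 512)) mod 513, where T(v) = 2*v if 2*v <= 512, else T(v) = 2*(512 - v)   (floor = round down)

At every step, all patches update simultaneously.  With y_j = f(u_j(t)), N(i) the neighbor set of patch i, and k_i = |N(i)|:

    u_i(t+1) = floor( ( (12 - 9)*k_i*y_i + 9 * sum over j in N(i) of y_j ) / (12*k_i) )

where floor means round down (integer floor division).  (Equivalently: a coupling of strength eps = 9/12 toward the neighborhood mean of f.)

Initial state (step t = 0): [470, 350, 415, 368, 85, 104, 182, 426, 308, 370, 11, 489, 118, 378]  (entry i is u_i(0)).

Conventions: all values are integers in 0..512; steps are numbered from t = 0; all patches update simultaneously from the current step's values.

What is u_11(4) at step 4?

Simulating step by step:
t=0: [470, 350, 415, 368, 85, 104, 182, 426, 308, 370, 11, 489, 118, 378]
t=1: [149, 197, 31, 75, 138, 277, 188, 183, 29, 219, 315, 401, 254, 286]
t=2: [286, 253, 235, 164, 164, 300, 299, 279, 166, 35, 22, 62, 59, 180]
t=3: [209, 69, 185, 250, 261, 185, 77, 190, 142, 157, 61, 71, 224, 173]
t=4: [320, 377, 186, 216, 215, 199, 363, 286, 378, 249, 212, 80, 203, 288]

Answer: u_11(4) = 80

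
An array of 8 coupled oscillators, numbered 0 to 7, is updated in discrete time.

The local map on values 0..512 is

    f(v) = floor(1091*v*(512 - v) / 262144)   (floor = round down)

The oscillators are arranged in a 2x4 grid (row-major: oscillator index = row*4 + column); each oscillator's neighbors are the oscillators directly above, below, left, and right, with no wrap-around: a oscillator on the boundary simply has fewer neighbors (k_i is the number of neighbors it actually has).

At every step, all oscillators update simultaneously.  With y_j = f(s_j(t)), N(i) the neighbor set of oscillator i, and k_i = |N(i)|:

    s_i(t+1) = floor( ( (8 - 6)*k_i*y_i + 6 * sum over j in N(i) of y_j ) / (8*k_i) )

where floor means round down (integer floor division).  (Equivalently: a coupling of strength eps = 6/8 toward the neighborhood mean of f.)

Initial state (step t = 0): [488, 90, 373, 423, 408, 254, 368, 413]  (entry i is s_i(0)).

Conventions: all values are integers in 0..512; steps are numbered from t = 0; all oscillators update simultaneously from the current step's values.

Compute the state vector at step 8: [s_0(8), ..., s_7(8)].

Simulating step by step:
t=0: [488, 90, 373, 423, 408, 254, 368, 413]
t=1: [137, 173, 187, 183, 164, 206, 219, 183]
t=2: [233, 242, 253, 250, 237, 252, 257, 256]
t=3: [270, 271, 271, 272, 271, 271, 272, 272]
t=4: [271, 271, 271, 271, 271, 271, 271, 271]
t=5: [271, 271, 271, 271, 271, 271, 271, 271]
t=6: [271, 271, 271, 271, 271, 271, 271, 271]
t=7: [271, 271, 271, 271, 271, 271, 271, 271]
t=8: [271, 271, 271, 271, 271, 271, 271, 271]

Answer: [271, 271, 271, 271, 271, 271, 271, 271]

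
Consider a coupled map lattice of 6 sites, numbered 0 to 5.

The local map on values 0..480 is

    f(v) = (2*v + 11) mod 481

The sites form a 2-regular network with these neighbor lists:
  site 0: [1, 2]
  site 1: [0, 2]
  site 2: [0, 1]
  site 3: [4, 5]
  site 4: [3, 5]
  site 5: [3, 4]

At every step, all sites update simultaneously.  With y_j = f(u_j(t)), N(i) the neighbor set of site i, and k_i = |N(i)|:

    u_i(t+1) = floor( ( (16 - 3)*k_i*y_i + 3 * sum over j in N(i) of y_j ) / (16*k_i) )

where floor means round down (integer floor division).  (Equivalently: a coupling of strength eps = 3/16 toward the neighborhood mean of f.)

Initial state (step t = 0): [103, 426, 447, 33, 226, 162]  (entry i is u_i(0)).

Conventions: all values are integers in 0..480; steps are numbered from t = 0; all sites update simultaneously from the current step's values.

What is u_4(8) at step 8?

Simulating step by step:
t=0: [103, 426, 447, 33, 226, 162]
t=1: [251, 370, 400, 137, 414, 322]
t=2: [82, 253, 296, 281, 333, 201]
t=3: [157, 57, 118, 131, 206, 362]
t=4: [298, 155, 242, 285, 393, 271]
t=5: [133, 273, 53, 117, 272, 97]
t=6: [243, 98, 128, 225, 102, 196]
t=7: [57, 194, 237, 432, 255, 390]
t=8: [139, 336, 52, 352, 98, 292]

Answer: u_4(8) = 98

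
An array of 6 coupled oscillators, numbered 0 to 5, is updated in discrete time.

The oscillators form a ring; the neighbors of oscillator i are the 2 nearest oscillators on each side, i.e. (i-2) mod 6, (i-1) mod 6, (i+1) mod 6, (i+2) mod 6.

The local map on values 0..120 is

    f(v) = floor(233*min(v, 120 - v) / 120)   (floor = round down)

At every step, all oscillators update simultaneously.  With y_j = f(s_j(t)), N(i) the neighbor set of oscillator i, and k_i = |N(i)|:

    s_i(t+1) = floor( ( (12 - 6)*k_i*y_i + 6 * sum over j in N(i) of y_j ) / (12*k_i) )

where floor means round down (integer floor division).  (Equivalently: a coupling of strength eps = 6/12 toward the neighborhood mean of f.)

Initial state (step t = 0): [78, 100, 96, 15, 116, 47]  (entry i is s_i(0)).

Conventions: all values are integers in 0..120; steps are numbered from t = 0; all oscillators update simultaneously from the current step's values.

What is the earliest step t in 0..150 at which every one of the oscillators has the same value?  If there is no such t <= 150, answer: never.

Answer: never
Key observation: The state at step 9 reappears at step 21 — the system is in a cycle of period 12 from step 9 on.  No step 0..21 is synchronized, and the cycle repeats forever, so no step up to 150 (or ever) has all oscillators equal.

Derivation:
t=0: [78, 100, 96, 15, 116, 47]  (not all equal)
t=1: [63, 49, 42, 37, 34, 64]  (not all equal)
t=2: [98, 93, 83, 79, 79, 96]  (not all equal)
t=3: [52, 55, 67, 70, 69, 54]  (not all equal)
t=4: [101, 103, 101, 99, 99, 102]  (not all equal)
t=5: [35, 34, 36, 37, 38, 35]  (not all equal)
t=6: [67, 67, 69, 69, 70, 68]  (not all equal)
t=7: [100, 101, 99, 99, 98, 100]  (not all equal)
t=8: [38, 37, 39, 39, 40, 38]  (not all equal)
t=9: [73, 72, 74, 74, 75, 73]  (not all equal)
t=10: [90, 91, 89, 89, 88, 90]  (not all equal)
t=11: [58, 57, 59, 59, 60, 58]  (not all equal)
t=12: [112, 111, 113, 113, 114, 112]  (not all equal)
t=13: [14, 15, 13, 13, 12, 14]  (not all equal)
t=14: [26, 27, 25, 25, 24, 26]  (not all equal)
t=15: [49, 50, 48, 48, 47, 49]  (not all equal)
t=16: [94, 95, 93, 93, 92, 94]  (not all equal)
t=17: [50, 49, 51, 51, 52, 50]  (not all equal)
t=18: [97, 96, 98, 98, 99, 97]  (not all equal)
t=19: [43, 44, 42, 42, 41, 43]  (not all equal)
t=20: [82, 83, 81, 81, 80, 82]  (not all equal)
t=21: [73, 72, 74, 74, 75, 73]  (not all equal)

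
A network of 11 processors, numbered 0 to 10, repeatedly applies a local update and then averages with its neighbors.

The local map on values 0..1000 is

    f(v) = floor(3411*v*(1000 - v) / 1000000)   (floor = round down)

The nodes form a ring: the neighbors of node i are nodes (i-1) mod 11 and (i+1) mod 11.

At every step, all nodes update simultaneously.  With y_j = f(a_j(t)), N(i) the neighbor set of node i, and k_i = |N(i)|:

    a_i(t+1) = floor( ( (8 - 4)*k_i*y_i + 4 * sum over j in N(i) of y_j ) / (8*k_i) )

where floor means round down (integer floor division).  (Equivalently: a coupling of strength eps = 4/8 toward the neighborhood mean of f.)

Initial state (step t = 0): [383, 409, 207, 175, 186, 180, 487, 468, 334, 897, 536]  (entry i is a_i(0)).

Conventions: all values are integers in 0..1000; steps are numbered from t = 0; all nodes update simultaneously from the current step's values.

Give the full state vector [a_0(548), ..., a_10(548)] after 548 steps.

Answer: [617, 762, 836, 845, 845, 840, 779, 640, 505, 453, 492]
Key observation: The state at step 17, [770, 627, 499, 451, 449, 487, 604, 752, 833, 848, 838], reappears at step 19: the system is in a cycle of period 2 from step 17 on.  Therefore the state at step 548 equals the state at step 17 + ((548 - 17) mod 2) = 18, which is [617, 762, 836, 845, 845, 840, 779, 640, 505, 453, 492].

Derivation:
t=0: [383, 409, 207, 175, 186, 180, 487, 468, 334, 897, 536]
t=1: [821, 753, 608, 514, 506, 593, 764, 827, 670, 559, 704]
t=2: [586, 645, 777, 842, 844, 778, 635, 586, 709, 786, 690]
t=3: [791, 745, 604, 486, 485, 604, 749, 786, 701, 644, 714]
t=4: [617, 668, 782, 842, 842, 780, 667, 625, 695, 743, 684]
t=5: [776, 724, 592, 485, 486, 595, 724, 769, 724, 690, 732]
t=6: [633, 694, 794, 844, 844, 793, 697, 643, 674, 702, 664]
t=7: [767, 699, 571, 476, 476, 571, 695, 758, 748, 734, 756]
t=8: [641, 719, 809, 846, 846, 810, 726, 653, 643, 650, 633]
t=9: [762, 672, 546, 464, 464, 542, 663, 751, 778, 781, 786]
t=10: [640, 741, 822, 847, 847, 825, 751, 656, 599, 582, 586]
t=11: [762, 648, 523, 456, 454, 515, 633, 748, 809, 826, 817]
t=12: [630, 756, 831, 846, 846, 834, 769, 650, 546, 504, 531]
t=13: [767, 633, 507, 452, 451, 498, 614, 750, 829, 849, 836]
t=14: [619, 761, 835, 846, 846, 839, 776, 642, 510, 456, 495]
t=15: [770, 628, 500, 450, 448, 489, 606, 752, 833, 849, 838]
t=16: [616, 762, 836, 845, 845, 840, 779, 640, 505, 452, 491]
t=17: [770, 627, 499, 451, 449, 487, 604, 752, 833, 848, 838]
t=18: [617, 762, 836, 845, 845, 840, 779, 640, 505, 453, 492]
t=19: [770, 627, 499, 451, 449, 487, 604, 752, 833, 848, 838]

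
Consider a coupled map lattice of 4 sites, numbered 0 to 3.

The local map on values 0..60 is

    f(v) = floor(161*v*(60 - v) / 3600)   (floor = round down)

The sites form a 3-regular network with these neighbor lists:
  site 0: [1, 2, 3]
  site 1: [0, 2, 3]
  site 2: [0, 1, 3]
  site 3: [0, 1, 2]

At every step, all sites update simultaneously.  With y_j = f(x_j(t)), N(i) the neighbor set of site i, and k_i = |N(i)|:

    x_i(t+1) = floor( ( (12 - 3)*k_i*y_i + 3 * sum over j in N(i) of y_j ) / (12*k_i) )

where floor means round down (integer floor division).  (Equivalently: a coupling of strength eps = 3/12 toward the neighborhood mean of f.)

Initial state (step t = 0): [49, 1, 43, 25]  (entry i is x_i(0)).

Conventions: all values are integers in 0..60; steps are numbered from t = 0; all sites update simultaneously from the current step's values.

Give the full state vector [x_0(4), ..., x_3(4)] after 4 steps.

Answer: [38, 38, 38, 38]

Derivation:
t=0: [49, 1, 43, 25]
t=1: [24, 9, 29, 34]
t=2: [36, 24, 38, 37]
t=3: [37, 37, 37, 37]
t=4: [38, 38, 38, 38]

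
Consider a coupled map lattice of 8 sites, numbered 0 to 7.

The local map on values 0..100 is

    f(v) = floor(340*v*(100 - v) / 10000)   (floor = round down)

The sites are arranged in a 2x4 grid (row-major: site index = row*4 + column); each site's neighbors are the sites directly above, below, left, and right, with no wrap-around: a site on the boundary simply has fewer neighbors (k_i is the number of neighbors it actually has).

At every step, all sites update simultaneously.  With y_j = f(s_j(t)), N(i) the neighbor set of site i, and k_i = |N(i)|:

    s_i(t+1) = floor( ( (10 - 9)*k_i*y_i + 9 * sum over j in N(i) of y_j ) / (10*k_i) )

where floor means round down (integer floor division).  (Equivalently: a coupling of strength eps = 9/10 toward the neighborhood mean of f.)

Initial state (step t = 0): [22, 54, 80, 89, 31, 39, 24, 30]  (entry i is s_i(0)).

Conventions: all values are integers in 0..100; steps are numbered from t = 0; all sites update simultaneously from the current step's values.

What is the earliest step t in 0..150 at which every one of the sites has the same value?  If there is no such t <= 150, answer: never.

Answer: 10
Key observation: Synchronization is absorbing here: once all sites are equal they stay equal, and step 10 is the first all-equal step.

Derivation:
t=0: [22, 54, 80, 89, 31, 39, 24, 30]  (not all equal)
t=1: [76, 66, 59, 59, 69, 73, 67, 49]  (not all equal)
t=2: [72, 70, 78, 82, 65, 73, 77, 79]  (not all equal)
t=3: [73, 65, 60, 56, 68, 69, 60, 55]  (not all equal)
t=4: [74, 73, 80, 82, 69, 76, 79, 82]  (not all equal)
t=5: [69, 61, 57, 51, 64, 64, 55, 52]  (not all equal)
t=6: [78, 77, 82, 83, 75, 80, 81, 84]  (not all equal)
t=7: [61, 54, 52, 47, 56, 57, 49, 49]  (not all equal)
t=8: [83, 82, 84, 84, 81, 83, 83, 84]  (not all equal)
t=9: [50, 46, 47, 45, 47, 49, 45, 45]  (not all equal)
t=10: [84, 84, 84, 84, 84, 84, 84, 84]  (all equal)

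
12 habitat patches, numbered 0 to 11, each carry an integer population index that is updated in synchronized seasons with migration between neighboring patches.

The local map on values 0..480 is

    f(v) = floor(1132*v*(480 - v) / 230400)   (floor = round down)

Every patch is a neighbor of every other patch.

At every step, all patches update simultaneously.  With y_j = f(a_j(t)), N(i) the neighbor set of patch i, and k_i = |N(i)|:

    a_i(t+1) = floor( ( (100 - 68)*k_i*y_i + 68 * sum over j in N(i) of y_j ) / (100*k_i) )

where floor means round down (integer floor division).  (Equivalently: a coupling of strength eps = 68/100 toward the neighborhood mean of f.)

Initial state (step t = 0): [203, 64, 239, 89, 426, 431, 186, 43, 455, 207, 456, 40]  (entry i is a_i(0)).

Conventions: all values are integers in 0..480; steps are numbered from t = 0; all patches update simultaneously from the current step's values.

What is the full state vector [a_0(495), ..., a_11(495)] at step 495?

Answer: [276, 276, 276, 276, 276, 276, 276, 276, 276, 276, 276, 276]
Key observation: The state at step 6, [276, 276, 276, 276, 276, 276, 276, 276, 276, 276, 276, 276], reappears at step 7: the system is in a cycle of period 1 from step 6 on.  Therefore the state at step 495 equals the state at step 6 + ((495 - 6) mod 1) = 6, which is [276, 276, 276, 276, 276, 276, 276, 276, 276, 276, 276, 276].

Derivation:
t=0: [203, 64, 239, 89, 426, 431, 186, 43, 455, 207, 456, 40]
t=1: [189, 151, 190, 161, 146, 144, 186, 141, 131, 189, 131, 139]
t=2: [252, 246, 252, 248, 244, 244, 252, 243, 241, 252, 241, 243]
t=3: [282, 282, 282, 282, 282, 282, 282, 282, 282, 282, 282, 282]
t=4: [274, 274, 274, 274, 274, 274, 274, 274, 274, 274, 274, 274]
t=5: [277, 277, 277, 277, 277, 277, 277, 277, 277, 277, 277, 277]
t=6: [276, 276, 276, 276, 276, 276, 276, 276, 276, 276, 276, 276]
t=7: [276, 276, 276, 276, 276, 276, 276, 276, 276, 276, 276, 276]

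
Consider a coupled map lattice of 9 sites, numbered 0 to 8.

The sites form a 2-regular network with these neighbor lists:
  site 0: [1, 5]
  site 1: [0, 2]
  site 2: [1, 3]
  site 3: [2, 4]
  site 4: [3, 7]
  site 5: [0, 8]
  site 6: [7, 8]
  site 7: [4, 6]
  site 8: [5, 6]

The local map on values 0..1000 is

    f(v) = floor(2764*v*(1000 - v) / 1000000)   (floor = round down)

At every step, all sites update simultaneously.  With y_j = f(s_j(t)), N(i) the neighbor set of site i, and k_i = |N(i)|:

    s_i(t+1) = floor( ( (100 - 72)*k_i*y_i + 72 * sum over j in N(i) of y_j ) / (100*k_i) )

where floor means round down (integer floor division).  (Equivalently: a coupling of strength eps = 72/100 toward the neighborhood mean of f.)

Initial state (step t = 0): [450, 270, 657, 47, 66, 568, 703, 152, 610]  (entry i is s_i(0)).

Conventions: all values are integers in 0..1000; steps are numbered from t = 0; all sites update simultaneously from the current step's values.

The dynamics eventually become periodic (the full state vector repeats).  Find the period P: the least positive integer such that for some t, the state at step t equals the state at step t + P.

Simulating step by step:
t=0: [450, 270, 657, 47, 66, 568, 703, 152, 610]
t=1: [631, 622, 414, 319, 220, 672, 526, 368, 635]
t=2: [632, 654, 637, 579, 579, 632, 654, 598, 646]
t=3: [635, 636, 646, 660, 669, 638, 641, 653, 633]
t=4: [638, 636, 630, 621, 619, 640, 634, 624, 638]
t=5: [637, 640, 644, 648, 649, 637, 642, 646, 638]
t=6: [637, 636, 633, 630, 630, 638, 635, 632, 637]
t=7: [638, 640, 641, 643, 643, 638, 640, 642, 639]
t=8: [637, 636, 635, 634, 634, 637, 636, 635, 637]
t=9: [639, 639, 640, 640, 640, 639, 639, 640, 639]
t=10: [637, 636, 636, 636, 636, 637, 636, 636, 637]
t=11: [639, 639, 639, 639, 639, 639, 639, 639, 639]
t=12: [637, 637, 637, 637, 637, 637, 637, 637, 637]
t=13: [639, 639, 639, 639, 639, 639, 639, 639, 639]

Answer: 2
Key observation: The state at step 11, [639, 639, 639, 639, 639, 639, 639, 639, 639], reappears at step 13 — and no state repeats earlier — so the cycle the system enters has period 2.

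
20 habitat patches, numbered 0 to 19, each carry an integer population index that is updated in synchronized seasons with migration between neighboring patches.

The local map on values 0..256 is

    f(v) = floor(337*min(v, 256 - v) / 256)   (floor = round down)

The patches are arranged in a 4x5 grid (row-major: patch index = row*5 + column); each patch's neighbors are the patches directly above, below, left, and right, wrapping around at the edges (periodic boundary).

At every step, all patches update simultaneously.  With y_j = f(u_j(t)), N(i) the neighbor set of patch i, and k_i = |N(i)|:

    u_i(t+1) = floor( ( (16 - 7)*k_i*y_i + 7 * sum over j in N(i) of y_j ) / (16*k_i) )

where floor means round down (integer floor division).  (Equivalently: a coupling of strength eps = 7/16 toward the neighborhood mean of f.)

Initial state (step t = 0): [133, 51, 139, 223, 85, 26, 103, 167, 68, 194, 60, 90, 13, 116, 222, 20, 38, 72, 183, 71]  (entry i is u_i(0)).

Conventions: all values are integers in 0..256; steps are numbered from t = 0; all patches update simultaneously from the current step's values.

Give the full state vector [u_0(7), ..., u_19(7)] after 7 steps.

Simulating step by step:
t=0: [133, 51, 139, 223, 85, 26, 103, 167, 68, 194, 60, 90, 13, 116, 222, 20, 38, 72, 183, 71]
t=1: [116, 92, 121, 73, 103, 68, 112, 109, 93, 75, 68, 97, 62, 112, 68, 56, 61, 87, 95, 82]
t=2: [131, 126, 141, 113, 125, 103, 135, 136, 121, 102, 91, 114, 103, 128, 98, 87, 92, 112, 121, 106]
t=3: [155, 157, 152, 152, 156, 138, 155, 154, 155, 139, 124, 142, 143, 158, 133, 123, 131, 144, 155, 140]
t=4: [137, 134, 136, 134, 136, 150, 136, 135, 134, 149, 160, 150, 144, 135, 155, 157, 156, 146, 135, 149]
t=5: [151, 155, 156, 159, 153, 141, 153, 157, 157, 143, 129, 139, 148, 154, 136, 133, 136, 145, 155, 141]
t=6: [140, 135, 132, 129, 137, 149, 137, 131, 132, 145, 162, 152, 141, 136, 153, 157, 153, 143, 135, 148]
t=7: [149, 155, 161, 164, 154, 141, 153, 161, 161, 147, 128, 138, 151, 154, 138, 133, 138, 149, 156, 143]

Answer: [149, 155, 161, 164, 154, 141, 153, 161, 161, 147, 128, 138, 151, 154, 138, 133, 138, 149, 156, 143]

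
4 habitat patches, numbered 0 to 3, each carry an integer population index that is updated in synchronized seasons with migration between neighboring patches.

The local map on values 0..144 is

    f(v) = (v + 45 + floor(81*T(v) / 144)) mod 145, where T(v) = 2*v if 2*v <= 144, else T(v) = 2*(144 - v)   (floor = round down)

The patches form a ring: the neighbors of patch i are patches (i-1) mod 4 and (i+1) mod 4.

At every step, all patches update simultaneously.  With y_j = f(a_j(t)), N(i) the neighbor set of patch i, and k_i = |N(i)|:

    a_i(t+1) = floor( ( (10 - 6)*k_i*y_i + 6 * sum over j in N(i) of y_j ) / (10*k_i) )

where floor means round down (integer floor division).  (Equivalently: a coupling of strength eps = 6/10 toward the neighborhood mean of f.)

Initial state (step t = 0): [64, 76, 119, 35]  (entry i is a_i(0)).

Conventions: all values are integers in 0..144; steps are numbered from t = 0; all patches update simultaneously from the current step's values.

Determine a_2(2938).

Answer: a_2(2938) = 44
Key observation: The state at step 18, [44, 44, 44, 44], reappears at step 20: the system is in a cycle of period 2 from step 18 on.  Therefore the state at step 2938 equals the state at step 18 + ((2938 - 18) mod 2) = 18, which is [44, 44, 44, 44].

Derivation:
t=0: [64, 76, 119, 35]
t=1: [65, 45, 70, 72]
t=2: [73, 81, 77, 47]
t=3: [79, 51, 79, 88]
t=4: [38, 34, 38, 51]
t=5: [87, 121, 87, 78]
t=6: [49, 49, 49, 51]
t=7: [5, 4, 5, 5]
t=8: [54, 54, 54, 55]
t=9: [14, 14, 14, 14]
t=10: [74, 74, 74, 74]
t=11: [52, 52, 52, 52]
t=12: [10, 10, 10, 10]
t=13: [66, 66, 66, 66]
t=14: [40, 40, 40, 40]
t=15: [130, 130, 130, 130]
t=16: [45, 45, 45, 45]
t=17: [140, 140, 140, 140]
t=18: [44, 44, 44, 44]
t=19: [138, 138, 138, 138]
t=20: [44, 44, 44, 44]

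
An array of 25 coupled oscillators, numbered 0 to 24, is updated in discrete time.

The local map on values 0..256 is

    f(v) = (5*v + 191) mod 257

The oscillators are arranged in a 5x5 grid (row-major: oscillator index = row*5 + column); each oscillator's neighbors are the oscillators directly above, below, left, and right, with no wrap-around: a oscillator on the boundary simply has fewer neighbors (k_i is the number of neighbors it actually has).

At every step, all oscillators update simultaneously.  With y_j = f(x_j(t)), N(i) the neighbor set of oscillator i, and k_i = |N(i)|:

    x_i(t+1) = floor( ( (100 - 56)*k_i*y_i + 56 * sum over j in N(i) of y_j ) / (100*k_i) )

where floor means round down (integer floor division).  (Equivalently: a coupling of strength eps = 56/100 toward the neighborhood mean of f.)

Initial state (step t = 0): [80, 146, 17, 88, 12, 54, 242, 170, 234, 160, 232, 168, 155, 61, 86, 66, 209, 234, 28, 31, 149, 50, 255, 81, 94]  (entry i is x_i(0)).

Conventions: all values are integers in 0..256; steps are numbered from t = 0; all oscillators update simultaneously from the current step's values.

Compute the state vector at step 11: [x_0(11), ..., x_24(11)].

Answer: [108, 151, 133, 101, 183, 74, 153, 151, 98, 140, 48, 122, 159, 120, 110, 45, 70, 70, 116, 143, 114, 142, 132, 161, 197]

Derivation:
t=0: [80, 146, 17, 88, 12, 54, 242, 170, 234, 160, 232, 168, 155, 61, 86, 66, 209, 234, 28, 31, 149, 50, 255, 81, 94]
t=1: [133, 105, 60, 116, 204, 138, 102, 62, 115, 177, 68, 83, 132, 168, 149, 85, 129, 125, 100, 100, 126, 184, 143, 111, 112]
t=2: [124, 183, 186, 124, 93, 102, 173, 212, 152, 133, 64, 89, 88, 95, 115, 69, 73, 83, 141, 185, 73, 83, 126, 204, 218]
t=3: [91, 64, 104, 95, 97, 142, 97, 156, 149, 144, 173, 115, 133, 161, 171, 72, 64, 87, 127, 156, 50, 65, 90, 160, 187]
t=4: [165, 203, 199, 164, 153, 117, 188, 173, 172, 126, 90, 184, 147, 144, 113, 103, 168, 122, 130, 119, 91, 106, 118, 149, 160]
t=5: [159, 172, 152, 173, 162, 90, 86, 73, 74, 106, 108, 90, 107, 130, 144, 133, 73, 46, 79, 105, 169, 118, 79, 128, 147]
t=6: [136, 103, 96, 97, 167, 156, 91, 94, 69, 168, 158, 136, 149, 96, 151, 87, 72, 127, 101, 157, 30, 27, 75, 82, 141]
t=7: [153, 157, 162, 152, 158, 170, 147, 131, 75, 85, 169, 120, 136, 145, 145, 111, 63, 85, 150, 180, 87, 62, 62, 105, 136]
t=8: [142, 196, 187, 171, 171, 70, 112, 108, 93, 120, 52, 80, 91, 129, 121, 170, 193, 151, 146, 105, 182, 220, 209, 184, 118]
t=9: [104, 149, 113, 56, 18, 116, 169, 180, 107, 43, 107, 130, 132, 91, 64, 79, 94, 163, 139, 123, 37, 78, 140, 105, 84]
t=10: [132, 156, 188, 183, 112, 77, 45, 103, 171, 157, 119, 93, 105, 150, 170, 120, 126, 168, 135, 102, 91, 101, 146, 150, 109]
t=11: [108, 151, 133, 101, 183, 74, 153, 151, 98, 140, 48, 122, 159, 120, 110, 45, 70, 70, 116, 143, 114, 142, 132, 161, 197]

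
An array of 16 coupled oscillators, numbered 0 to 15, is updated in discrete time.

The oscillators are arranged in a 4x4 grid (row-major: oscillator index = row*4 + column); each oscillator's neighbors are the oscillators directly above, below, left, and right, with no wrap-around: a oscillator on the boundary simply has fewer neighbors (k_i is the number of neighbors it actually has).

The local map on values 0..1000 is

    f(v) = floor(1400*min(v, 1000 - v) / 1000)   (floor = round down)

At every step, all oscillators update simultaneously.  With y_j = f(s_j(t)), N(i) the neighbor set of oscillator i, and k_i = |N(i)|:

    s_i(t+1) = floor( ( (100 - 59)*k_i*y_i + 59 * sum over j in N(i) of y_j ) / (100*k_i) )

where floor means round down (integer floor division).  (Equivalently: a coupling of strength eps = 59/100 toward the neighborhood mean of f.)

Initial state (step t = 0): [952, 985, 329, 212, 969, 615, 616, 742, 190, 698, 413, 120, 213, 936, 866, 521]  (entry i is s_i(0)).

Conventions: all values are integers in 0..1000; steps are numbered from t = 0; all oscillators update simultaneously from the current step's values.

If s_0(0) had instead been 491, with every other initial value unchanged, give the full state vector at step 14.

Answer: [472, 470, 462, 456, 472, 472, 468, 463, 471, 475, 477, 475, 469, 474, 480, 481]
Key observation: This trace re-runs the system from the modified initial state.

Derivation:
t=0: [491, 985, 329, 212, 969, 615, 616, 742, 190, 698, 413, 120, 213, 936, 866, 521]
t=1: [300, 340, 356, 363, 311, 371, 506, 344, 259, 390, 430, 385, 226, 214, 339, 379]
t=2: [440, 477, 533, 497, 434, 529, 593, 539, 403, 486, 578, 538, 324, 385, 475, 516]
t=3: [628, 652, 647, 667, 610, 642, 608, 640, 573, 625, 619, 640, 511, 574, 627, 664]
t=4: [517, 497, 497, 485, 542, 516, 524, 505, 589, 543, 528, 503, 632, 584, 528, 495]
t=5: [671, 687, 686, 687, 641, 667, 674, 685, 588, 629, 662, 687, 552, 595, 651, 683]
t=6: [465, 448, 441, 439, 501, 473, 455, 442, 560, 519, 474, 446, 594, 553, 491, 454]
t=7: [657, 636, 622, 616, 665, 660, 638, 622, 633, 654, 658, 632, 598, 635, 659, 647]
t=8: [485, 500, 522, 532, 481, 485, 504, 523, 508, 490, 488, 506, 532, 509, 487, 495]
t=9: [683, 685, 677, 662, 678, 684, 682, 674, 678, 684, 685, 685, 674, 679, 684, 688]
t=10: [444, 443, 452, 461, 447, 443, 446, 454, 449, 444, 441, 442, 452, 447, 442, 439]
t=11: [621, 622, 630, 638, 623, 621, 625, 631, 626, 621, 618, 620, 628, 624, 618, 616]
t=12: [528, 527, 519, 512, 527, 528, 524, 518, 524, 528, 531, 530, 522, 527, 533, 534]
t=13: [661, 663, 671, 677, 662, 661, 665, 671, 664, 660, 657, 659, 666, 661, 655, 654]
t=14: [472, 470, 462, 456, 472, 472, 468, 463, 471, 475, 477, 475, 469, 474, 480, 481]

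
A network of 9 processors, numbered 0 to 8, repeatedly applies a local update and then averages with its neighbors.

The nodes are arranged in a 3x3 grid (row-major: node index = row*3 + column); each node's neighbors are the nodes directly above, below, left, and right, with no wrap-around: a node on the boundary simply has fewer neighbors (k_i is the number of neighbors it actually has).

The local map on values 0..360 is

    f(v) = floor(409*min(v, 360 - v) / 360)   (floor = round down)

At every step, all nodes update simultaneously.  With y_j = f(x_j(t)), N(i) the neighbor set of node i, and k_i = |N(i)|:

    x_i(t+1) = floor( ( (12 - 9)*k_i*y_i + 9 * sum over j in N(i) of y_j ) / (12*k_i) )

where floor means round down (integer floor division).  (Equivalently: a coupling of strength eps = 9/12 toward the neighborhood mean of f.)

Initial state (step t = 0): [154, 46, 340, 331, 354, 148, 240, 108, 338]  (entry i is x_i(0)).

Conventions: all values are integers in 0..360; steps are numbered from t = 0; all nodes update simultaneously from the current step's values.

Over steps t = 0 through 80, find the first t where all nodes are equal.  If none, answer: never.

Answer: never
Key observation: The state at step 13 reappears at step 17 — the system is in a cycle of period 4 from step 13 on.  No step 0..17 is synchronized, and the cycle repeats forever, so no step up to 80 (or ever) has all nodes equal.

Derivation:
t=0: [154, 46, 340, 331, 354, 148, 240, 108, 338]  (not all equal)
t=1: [75, 63, 88, 87, 71, 55, 91, 72, 114]  (not all equal)
t=2: [84, 83, 74, 91, 78, 92, 92, 98, 85]  (not all equal)
t=3: [97, 90, 95, 97, 99, 93, 106, 99, 104]  (not all equal)
t=4: [107, 107, 104, 113, 108, 110, 113, 115, 110]  (not all equal)
t=5: [123, 120, 121, 124, 124, 122, 128, 126, 126]  (not all equal)
t=6: [138, 138, 137, 141, 139, 139, 142, 142, 141]  (not all equal)
t=7: [157, 156, 156, 158, 158, 157, 160, 159, 159]  (not all equal)
t=8: [178, 177, 177, 179, 178, 178, 179, 180, 179]  (not all equal)
t=9: [202, 201, 201, 202, 202, 202, 203, 203, 203]  (not all equal)
t=10: [179, 179, 179, 178, 179, 179, 178, 178, 178]  (not all equal)
t=11: [202, 203, 203, 202, 202, 202, 202, 202, 202]  (not all equal)
t=12: [178, 178, 178, 179, 178, 178, 179, 179, 179]  (not all equal)
t=13: [202, 202, 202, 202, 202, 202, 203, 202, 202]  (not all equal)
t=14: [179, 179, 179, 178, 179, 179, 178, 178, 179]  (not all equal)
t=15: [202, 203, 203, 202, 202, 203, 202, 202, 202]  (not all equal)
t=16: [178, 178, 178, 179, 178, 178, 179, 179, 178]  (not all equal)
t=17: [202, 202, 202, 202, 202, 202, 203, 202, 202]  (not all equal)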